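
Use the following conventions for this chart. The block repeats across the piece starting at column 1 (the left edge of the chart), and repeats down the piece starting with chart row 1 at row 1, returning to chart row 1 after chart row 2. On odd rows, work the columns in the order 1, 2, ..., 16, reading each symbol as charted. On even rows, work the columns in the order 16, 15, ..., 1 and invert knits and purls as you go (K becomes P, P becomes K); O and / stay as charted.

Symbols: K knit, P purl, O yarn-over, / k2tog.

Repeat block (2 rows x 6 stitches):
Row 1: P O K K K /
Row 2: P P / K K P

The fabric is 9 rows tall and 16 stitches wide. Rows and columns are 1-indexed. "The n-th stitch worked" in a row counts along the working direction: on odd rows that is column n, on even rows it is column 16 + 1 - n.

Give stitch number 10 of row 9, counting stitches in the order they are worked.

Result:
K

Derivation:
Row 9 uses chart row ((9-1) mod 2)+1 = 1. Row 9 is odd, so RS.
Chart row 1 tiled across columns 1-16: P O K K K / P O K K K / P O K K
RS row: no reversal, no swap; stitch n worked = column n.
Stitch 10 in working order -> K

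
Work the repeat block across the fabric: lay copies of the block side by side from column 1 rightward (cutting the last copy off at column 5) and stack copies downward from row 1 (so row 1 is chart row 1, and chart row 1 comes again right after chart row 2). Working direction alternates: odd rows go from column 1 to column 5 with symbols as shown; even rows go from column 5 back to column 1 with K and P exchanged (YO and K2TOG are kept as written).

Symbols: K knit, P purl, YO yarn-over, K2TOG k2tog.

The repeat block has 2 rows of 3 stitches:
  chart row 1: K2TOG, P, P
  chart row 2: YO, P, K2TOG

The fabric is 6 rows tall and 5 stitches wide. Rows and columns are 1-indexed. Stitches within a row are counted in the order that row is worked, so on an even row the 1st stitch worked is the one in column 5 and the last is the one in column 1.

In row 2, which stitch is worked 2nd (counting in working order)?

Stitch:
YO

Derivation:
For row 2: chart row = ((2-1) mod 2) + 1 = 2; this is a WS (even) row.
Chart row 2 tiled across columns 1-5: YO P K2TOG YO P
WS: work from column 5 back to column 1 (reverse the tiled row), swapping K<->P (YO and K2TOG unchanged).
Row 2 as worked: K YO K2TOG K YO
Stitch 2 in working order -> YO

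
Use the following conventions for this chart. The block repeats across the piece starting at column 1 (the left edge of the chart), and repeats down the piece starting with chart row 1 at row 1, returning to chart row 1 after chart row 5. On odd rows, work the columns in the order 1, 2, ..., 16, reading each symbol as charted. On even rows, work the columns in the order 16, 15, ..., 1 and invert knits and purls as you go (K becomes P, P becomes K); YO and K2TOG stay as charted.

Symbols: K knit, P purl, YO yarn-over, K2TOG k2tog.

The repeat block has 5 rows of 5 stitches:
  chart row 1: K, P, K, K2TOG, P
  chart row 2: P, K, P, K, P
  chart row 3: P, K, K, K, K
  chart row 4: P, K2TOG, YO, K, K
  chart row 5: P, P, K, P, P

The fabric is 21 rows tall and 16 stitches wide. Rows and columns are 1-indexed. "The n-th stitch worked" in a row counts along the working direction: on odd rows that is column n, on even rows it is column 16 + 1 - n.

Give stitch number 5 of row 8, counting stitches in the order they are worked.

For row 8: chart row = ((8-1) mod 5) + 1 = 3; this is a WS (even) row.
Chart row 3 tiled across columns 1-16: P K K K K P K K K K P K K K K P
Wrong side: read the tiled row from column 16 down to 1 and exchange K with P (leave YO, K2TOG).
Row 8 as worked: K P P P P K P P P P K P P P P K
Counting 5 along the worked row gives P.

== STITCH ==
P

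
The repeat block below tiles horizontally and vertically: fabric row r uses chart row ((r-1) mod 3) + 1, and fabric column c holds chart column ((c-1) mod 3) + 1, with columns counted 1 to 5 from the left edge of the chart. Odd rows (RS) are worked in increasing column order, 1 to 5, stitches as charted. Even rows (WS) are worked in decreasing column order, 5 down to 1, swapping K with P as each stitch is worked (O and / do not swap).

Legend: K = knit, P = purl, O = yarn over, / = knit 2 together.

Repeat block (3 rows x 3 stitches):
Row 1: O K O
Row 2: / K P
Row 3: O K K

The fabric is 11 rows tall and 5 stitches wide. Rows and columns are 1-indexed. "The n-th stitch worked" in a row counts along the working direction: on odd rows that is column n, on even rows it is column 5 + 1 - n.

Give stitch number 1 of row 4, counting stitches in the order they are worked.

Stitch:
P

Derivation:
For row 4: chart row = ((4-1) mod 3) + 1 = 1; this is a WS (even) row.
Chart row 1 tiled across columns 1-5: O K O O K
WS row: flip the tiled sequence (start at column 5) and apply K<->P; O and / stay.
Row 4 as worked: P O O P O
The 1st stitch worked is P.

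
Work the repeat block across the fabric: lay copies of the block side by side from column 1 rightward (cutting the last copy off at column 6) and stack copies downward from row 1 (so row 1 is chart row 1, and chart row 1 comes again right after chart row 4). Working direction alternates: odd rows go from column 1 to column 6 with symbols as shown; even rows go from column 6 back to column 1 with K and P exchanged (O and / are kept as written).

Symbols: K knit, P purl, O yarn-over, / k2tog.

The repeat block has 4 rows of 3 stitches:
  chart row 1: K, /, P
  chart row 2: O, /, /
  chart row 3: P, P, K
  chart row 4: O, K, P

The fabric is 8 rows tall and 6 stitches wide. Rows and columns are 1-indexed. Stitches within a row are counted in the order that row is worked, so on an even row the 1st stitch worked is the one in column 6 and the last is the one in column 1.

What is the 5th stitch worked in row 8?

For row 8: chart row = ((8-1) mod 4) + 1 = 4; this is a WS (even) row.
Chart row 4 tiled across columns 1-6: O K P O K P
Wrong side: read the tiled row from column 6 down to 1 and exchange K with P (leave O, /).
Row 8 as worked: K P O K P O
Counting 5 along the worked row gives P.

Result:
P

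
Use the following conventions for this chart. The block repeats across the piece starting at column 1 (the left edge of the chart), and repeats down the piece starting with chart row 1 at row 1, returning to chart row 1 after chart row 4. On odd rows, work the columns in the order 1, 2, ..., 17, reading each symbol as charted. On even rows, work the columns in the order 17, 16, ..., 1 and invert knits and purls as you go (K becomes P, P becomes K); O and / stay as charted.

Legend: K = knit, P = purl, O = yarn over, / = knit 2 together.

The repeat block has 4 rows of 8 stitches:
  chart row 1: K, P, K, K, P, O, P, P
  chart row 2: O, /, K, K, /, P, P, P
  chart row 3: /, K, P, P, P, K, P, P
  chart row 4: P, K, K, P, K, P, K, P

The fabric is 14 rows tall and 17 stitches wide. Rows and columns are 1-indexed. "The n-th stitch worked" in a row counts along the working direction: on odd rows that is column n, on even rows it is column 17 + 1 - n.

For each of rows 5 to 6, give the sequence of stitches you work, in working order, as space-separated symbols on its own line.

Row 5: chart row 1, RS - tile across columns 1-17 and work as-is.
Row 6: chart row 2, WS - tiled (columns 1-17): O / K K / P P P O / K K / P P P O; work from column 17 back to 1 with K<->P swapped.

Rows as worked:
K P K K P O P P K P K K P O P P K
O K K K / P P / O K K K / P P / O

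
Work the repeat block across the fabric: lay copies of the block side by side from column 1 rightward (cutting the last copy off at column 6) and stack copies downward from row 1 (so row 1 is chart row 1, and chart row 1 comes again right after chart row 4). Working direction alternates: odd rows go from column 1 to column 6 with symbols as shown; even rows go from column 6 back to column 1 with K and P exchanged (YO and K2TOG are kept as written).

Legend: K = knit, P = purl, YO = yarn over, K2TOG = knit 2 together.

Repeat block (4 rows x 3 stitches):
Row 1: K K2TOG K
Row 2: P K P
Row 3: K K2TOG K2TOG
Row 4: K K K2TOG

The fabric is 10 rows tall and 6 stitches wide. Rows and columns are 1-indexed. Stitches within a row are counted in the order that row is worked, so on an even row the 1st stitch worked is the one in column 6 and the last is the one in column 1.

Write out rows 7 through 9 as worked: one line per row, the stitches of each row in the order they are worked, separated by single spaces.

Row 7: chart row 3, RS - tile across columns 1-6 and work as-is.
Row 8: chart row 4, WS - tiled (columns 1-6): K K K2TOG K K K2TOG; work from column 6 back to 1 with K<->P swapped.
Row 9: chart row 1, RS - tile across columns 1-6 and work as-is.

== ROWS AS WORKED ==
K K2TOG K2TOG K K2TOG K2TOG
K2TOG P P K2TOG P P
K K2TOG K K K2TOG K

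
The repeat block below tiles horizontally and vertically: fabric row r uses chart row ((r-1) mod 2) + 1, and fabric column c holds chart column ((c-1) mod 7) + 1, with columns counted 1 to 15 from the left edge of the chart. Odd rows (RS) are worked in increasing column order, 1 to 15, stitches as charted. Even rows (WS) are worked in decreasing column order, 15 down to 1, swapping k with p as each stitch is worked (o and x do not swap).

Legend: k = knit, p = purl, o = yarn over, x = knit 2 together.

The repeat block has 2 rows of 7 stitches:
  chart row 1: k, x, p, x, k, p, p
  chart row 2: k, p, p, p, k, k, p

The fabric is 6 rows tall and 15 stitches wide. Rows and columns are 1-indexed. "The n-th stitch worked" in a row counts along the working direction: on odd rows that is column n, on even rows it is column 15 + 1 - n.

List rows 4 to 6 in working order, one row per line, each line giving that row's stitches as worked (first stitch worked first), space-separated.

Rows as worked:
p k p p k k k p k p p k k k p
k x p x k p p k x p x k p p k
p k p p k k k p k p p k k k p

Derivation:
Row 4: chart row 2, WS - tiled (columns 1-15): k p p p k k p k p p p k k p k; work from column 15 back to 1 with k<->p swapped.
Row 5: chart row 1, RS - tile across columns 1-15 and work as-is.
Row 6: chart row 2, WS - tiled (columns 1-15): k p p p k k p k p p p k k p k; work from column 15 back to 1 with k<->p swapped.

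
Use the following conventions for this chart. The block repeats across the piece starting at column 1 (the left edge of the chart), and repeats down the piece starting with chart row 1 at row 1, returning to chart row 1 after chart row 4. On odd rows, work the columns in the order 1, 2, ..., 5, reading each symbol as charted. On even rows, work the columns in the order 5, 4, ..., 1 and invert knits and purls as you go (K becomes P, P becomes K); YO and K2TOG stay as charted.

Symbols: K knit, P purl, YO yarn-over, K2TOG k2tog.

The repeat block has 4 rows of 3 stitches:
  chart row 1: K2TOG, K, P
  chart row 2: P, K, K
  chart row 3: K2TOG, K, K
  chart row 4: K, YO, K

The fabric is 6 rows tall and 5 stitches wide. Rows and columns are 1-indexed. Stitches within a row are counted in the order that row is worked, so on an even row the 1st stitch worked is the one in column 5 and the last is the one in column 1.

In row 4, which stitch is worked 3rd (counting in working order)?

Row 4 uses chart row ((4-1) mod 4)+1 = 4. Row 4 is even, so WS.
Chart row 4 tiled across columns 1-5: K YO K K YO
Wrong side: read the tiled row from column 5 down to 1 and exchange K with P (leave YO, K2TOG).
Row 4 as worked: YO P P YO P
Stitch 3 in working order -> P

Stitch:
P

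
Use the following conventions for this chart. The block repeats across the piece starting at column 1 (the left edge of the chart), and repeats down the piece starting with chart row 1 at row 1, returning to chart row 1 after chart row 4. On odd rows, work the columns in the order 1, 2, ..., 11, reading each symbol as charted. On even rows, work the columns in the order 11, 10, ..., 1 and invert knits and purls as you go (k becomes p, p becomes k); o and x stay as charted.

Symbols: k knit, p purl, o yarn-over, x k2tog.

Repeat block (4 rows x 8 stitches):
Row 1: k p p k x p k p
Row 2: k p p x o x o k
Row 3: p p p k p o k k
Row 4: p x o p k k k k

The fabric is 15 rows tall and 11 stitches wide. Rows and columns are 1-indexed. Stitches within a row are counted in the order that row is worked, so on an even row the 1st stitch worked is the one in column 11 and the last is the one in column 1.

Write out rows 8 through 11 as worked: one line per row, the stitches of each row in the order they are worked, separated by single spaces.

Row 8: chart row 4, WS - tiled (columns 1-11): p x o p k k k k p x o; work from column 11 back to 1 with k<->p swapped.
Row 9: chart row 1, RS - tile across columns 1-11 and work as-is.
Row 10: chart row 2, WS - tiled (columns 1-11): k p p x o x o k k p p; work from column 11 back to 1 with k<->p swapped.
Row 11: chart row 3, RS - tile across columns 1-11 and work as-is.

Rows as worked:
o x k p p p p k o x k
k p p k x p k p k p p
k k p p o x o x k k p
p p p k p o k k p p p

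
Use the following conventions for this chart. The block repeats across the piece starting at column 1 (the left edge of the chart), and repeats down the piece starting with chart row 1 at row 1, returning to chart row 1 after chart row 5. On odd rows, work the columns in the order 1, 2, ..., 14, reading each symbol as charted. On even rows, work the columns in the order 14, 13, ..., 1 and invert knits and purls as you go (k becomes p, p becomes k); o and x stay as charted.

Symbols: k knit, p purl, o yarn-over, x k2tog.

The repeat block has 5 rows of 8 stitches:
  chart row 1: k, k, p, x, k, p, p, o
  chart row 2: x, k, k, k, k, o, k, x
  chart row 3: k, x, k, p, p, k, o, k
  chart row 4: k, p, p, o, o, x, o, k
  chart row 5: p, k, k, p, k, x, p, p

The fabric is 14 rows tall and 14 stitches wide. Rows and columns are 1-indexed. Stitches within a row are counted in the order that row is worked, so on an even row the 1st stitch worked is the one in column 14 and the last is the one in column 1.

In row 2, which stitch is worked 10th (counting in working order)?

== STITCH ==
p

Derivation:
Row 2: (2-1) mod 5 = 1, so use chart row 2. Even row -> WS.
Chart row 2 tiled across columns 1-14: x k k k k o k x x k k k k o
Wrong side: read the tiled row from column 14 down to 1 and exchange k with p (leave o, x).
Row 2 as worked: o p p p p x x p o p p p p x
Stitch 10 in working order -> p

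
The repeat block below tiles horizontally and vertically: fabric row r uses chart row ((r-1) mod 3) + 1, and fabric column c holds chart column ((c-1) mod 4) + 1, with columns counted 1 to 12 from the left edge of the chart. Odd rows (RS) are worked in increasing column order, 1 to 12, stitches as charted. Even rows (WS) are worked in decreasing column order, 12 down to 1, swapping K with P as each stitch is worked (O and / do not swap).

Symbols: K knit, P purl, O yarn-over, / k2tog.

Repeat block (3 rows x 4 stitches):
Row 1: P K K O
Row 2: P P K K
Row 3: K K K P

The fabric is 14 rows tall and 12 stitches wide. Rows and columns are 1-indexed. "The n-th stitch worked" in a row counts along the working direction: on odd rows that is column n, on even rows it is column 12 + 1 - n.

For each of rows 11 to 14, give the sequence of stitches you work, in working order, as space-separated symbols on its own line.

== ROWS AS WORKED ==
P P K K P P K K P P K K
K P P P K P P P K P P P
P K K O P K K O P K K O
P P K K P P K K P P K K

Derivation:
Row 11: chart row 2, RS - tile across columns 1-12 and work as-is.
Row 12: chart row 3, WS - tiled (columns 1-12): K K K P K K K P K K K P; work from column 12 back to 1 with K<->P swapped.
Row 13: chart row 1, RS - tile across columns 1-12 and work as-is.
Row 14: chart row 2, WS - tiled (columns 1-12): P P K K P P K K P P K K; work from column 12 back to 1 with K<->P swapped.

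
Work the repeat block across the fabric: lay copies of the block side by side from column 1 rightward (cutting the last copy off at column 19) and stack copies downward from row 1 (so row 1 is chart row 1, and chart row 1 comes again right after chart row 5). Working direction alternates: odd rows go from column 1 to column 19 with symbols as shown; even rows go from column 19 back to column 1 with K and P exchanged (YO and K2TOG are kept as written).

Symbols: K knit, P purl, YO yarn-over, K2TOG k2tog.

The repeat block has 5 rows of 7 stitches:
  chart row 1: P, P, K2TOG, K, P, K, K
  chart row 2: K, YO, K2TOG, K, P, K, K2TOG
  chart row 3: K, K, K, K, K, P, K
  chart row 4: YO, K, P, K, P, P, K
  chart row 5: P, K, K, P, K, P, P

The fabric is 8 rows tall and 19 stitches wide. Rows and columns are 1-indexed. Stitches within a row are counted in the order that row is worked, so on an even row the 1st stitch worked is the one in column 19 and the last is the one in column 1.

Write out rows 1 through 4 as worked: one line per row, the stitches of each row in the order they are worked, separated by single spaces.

Row 1: chart row 1, RS - tile across columns 1-19 and work as-is.
Row 2: chart row 2, WS - tiled (columns 1-19): K YO K2TOG K P K K2TOG K YO K2TOG K P K K2TOG K YO K2TOG K P; work from column 19 back to 1 with K<->P swapped.
Row 3: chart row 3, RS - tile across columns 1-19 and work as-is.
Row 4: chart row 4, WS - tiled (columns 1-19): YO K P K P P K YO K P K P P K YO K P K P; work from column 19 back to 1 with K<->P swapped.

Rows as worked:
P P K2TOG K P K K P P K2TOG K P K K P P K2TOG K P
K P K2TOG YO P K2TOG P K P K2TOG YO P K2TOG P K P K2TOG YO P
K K K K K P K K K K K K P K K K K K K
K P K P YO P K K P K P YO P K K P K P YO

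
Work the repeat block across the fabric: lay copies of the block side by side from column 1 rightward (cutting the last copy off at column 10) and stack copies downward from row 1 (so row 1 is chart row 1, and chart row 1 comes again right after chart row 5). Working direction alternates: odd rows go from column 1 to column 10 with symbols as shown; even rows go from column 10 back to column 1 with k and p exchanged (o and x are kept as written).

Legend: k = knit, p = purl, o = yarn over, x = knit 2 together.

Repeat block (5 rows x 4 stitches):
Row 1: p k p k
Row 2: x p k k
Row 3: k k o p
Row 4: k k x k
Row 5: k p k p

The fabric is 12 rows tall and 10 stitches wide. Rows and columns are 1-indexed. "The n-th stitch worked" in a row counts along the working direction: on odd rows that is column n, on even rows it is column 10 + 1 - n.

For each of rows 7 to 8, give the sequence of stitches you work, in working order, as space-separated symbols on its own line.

Row 7: chart row 2, RS - tile across columns 1-10 and work as-is.
Row 8: chart row 3, WS - tiled (columns 1-10): k k o p k k o p k k; work from column 10 back to 1 with k<->p swapped.

Rows as worked:
x p k k x p k k x p
p p k o p p k o p p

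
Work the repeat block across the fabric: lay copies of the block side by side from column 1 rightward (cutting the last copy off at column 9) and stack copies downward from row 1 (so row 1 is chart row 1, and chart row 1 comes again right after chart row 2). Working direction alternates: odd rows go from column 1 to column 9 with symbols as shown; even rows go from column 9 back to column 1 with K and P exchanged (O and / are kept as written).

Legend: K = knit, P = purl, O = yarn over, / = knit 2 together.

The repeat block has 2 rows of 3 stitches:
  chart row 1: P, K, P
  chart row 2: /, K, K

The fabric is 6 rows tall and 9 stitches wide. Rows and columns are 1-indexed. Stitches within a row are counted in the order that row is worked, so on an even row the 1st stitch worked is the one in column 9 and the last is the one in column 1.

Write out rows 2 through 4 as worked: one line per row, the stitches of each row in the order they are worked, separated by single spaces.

Result:
P P / P P / P P /
P K P P K P P K P
P P / P P / P P /

Derivation:
Row 2: chart row 2, WS - tiled (columns 1-9): / K K / K K / K K; work from column 9 back to 1 with K<->P swapped.
Row 3: chart row 1, RS - tile across columns 1-9 and work as-is.
Row 4: chart row 2, WS - tiled (columns 1-9): / K K / K K / K K; work from column 9 back to 1 with K<->P swapped.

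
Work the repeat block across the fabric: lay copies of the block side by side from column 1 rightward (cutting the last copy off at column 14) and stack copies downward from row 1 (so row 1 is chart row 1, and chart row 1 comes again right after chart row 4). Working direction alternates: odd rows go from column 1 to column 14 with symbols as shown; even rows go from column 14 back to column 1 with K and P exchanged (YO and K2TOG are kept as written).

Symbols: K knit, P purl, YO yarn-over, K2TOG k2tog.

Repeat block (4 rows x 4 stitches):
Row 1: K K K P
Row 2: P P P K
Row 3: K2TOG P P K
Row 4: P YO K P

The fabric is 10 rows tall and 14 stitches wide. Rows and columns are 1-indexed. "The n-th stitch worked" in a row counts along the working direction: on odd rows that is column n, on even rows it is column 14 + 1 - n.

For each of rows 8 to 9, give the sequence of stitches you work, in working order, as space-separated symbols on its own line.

Row 8: chart row 4, WS - tiled (columns 1-14): P YO K P P YO K P P YO K P P YO; work from column 14 back to 1 with K<->P swapped.
Row 9: chart row 1, RS - tile across columns 1-14 and work as-is.

Result:
YO K K P YO K K P YO K K P YO K
K K K P K K K P K K K P K K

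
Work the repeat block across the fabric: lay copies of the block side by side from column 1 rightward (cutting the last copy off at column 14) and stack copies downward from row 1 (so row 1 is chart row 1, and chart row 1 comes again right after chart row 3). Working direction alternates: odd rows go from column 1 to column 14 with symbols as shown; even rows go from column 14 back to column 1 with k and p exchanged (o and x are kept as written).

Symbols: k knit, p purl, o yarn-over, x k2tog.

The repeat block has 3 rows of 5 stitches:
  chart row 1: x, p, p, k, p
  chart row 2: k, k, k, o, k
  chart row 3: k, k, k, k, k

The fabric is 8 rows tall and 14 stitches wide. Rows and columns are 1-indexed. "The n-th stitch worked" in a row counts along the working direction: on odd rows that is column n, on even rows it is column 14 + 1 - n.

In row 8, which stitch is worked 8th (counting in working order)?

== STITCH ==
p

Derivation:
Row 8: (8-1) mod 3 = 1, so use chart row 2. Even row -> WS.
Chart row 2 tiled across columns 1-14: k k k o k k k k o k k k k o
WS row: flip the tiled sequence (start at column 14) and apply k<->p; o and x stay.
Row 8 as worked: o p p p p o p p p p o p p p
Counting 8 along the worked row gives p.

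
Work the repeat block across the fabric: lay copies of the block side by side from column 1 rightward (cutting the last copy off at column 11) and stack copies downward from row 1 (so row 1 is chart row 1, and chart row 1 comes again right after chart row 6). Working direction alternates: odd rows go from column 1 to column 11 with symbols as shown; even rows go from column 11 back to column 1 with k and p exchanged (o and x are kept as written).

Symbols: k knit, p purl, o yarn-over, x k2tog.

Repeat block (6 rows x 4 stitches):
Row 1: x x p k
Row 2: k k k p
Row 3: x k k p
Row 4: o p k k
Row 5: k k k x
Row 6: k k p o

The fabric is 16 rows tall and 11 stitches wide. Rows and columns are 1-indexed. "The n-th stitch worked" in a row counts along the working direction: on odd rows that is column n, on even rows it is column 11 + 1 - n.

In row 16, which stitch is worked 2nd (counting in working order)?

Result:
k

Derivation:
For row 16: chart row = ((16-1) mod 6) + 1 = 4; this is a WS (even) row.
Chart row 4 tiled across columns 1-11: o p k k o p k k o p k
Wrong side: read the tiled row from column 11 down to 1 and exchange k with p (leave o, x).
Row 16 as worked: p k o p p k o p p k o
The 2nd stitch worked is k.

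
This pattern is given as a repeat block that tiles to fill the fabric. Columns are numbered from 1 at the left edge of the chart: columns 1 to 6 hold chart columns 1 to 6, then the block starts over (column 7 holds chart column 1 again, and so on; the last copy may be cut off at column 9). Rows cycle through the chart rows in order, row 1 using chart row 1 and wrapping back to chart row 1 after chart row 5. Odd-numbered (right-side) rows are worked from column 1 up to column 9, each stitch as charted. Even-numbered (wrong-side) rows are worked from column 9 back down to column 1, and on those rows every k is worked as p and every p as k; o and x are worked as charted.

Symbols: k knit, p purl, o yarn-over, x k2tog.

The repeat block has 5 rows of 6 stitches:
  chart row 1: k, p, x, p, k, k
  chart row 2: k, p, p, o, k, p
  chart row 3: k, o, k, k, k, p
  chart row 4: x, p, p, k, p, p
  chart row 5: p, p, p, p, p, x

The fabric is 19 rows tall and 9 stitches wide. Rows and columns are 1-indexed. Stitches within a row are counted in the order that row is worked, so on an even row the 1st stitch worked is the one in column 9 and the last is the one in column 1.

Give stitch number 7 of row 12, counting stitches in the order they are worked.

Stitch:
k

Derivation:
For row 12: chart row = ((12-1) mod 5) + 1 = 2; this is a WS (even) row.
Chart row 2 tiled across columns 1-9: k p p o k p k p p
WS row: flip the tiled sequence (start at column 9) and apply k<->p; o and x stay.
Row 12 as worked: k k p k p o k k p
The 7th stitch worked is k.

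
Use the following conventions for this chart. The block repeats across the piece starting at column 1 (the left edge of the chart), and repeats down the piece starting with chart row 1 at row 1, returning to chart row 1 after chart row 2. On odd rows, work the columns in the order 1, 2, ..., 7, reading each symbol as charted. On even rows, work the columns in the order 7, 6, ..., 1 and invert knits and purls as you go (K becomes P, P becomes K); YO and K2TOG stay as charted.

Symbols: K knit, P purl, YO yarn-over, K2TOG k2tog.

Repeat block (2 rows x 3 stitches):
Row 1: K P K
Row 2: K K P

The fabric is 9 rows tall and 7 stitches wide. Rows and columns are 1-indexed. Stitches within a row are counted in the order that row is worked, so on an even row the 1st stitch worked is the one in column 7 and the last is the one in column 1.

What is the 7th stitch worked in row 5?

== STITCH ==
K

Derivation:
Row 5: (5-1) mod 2 = 0, so use chart row 1. Odd row -> RS.
Chart row 1 tiled across columns 1-7: K P K K P K K
RS: work column 1 to column 7, symbols as charted — the tiled row is the row as worked.
Stitch 7 in working order -> K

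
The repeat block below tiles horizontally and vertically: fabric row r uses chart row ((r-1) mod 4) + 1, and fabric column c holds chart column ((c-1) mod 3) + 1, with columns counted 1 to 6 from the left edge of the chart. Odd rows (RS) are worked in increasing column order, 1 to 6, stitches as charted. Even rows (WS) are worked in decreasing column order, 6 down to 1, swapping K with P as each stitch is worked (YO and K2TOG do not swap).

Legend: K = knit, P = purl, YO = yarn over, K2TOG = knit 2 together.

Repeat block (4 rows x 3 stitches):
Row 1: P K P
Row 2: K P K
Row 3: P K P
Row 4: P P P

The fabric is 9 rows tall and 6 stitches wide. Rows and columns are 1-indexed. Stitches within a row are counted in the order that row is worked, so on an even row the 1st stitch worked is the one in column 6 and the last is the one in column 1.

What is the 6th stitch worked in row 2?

Row 2 uses chart row ((2-1) mod 4)+1 = 2. Row 2 is even, so WS.
Chart row 2 tiled across columns 1-6: K P K K P K
WS row: flip the tiled sequence (start at column 6) and apply K<->P; YO and K2TOG stay.
Row 2 as worked: P K P P K P
Stitch 6 in working order -> P

Result:
P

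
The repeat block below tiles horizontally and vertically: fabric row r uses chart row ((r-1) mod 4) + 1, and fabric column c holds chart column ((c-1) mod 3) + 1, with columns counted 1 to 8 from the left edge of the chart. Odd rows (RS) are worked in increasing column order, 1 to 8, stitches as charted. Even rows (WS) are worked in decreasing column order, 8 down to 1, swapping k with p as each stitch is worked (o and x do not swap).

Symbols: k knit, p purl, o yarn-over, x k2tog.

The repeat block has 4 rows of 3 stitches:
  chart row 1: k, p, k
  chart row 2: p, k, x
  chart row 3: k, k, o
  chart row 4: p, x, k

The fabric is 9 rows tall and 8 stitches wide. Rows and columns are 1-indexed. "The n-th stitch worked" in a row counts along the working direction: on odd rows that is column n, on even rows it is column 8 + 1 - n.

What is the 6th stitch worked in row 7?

Result:
o

Derivation:
Row 7: (7-1) mod 4 = 2, so use chart row 3. Odd row -> RS.
Chart row 3 tiled across columns 1-8: k k o k k o k k
RS row: no reversal, no swap; stitch n worked = column n.
The 6th stitch worked is o.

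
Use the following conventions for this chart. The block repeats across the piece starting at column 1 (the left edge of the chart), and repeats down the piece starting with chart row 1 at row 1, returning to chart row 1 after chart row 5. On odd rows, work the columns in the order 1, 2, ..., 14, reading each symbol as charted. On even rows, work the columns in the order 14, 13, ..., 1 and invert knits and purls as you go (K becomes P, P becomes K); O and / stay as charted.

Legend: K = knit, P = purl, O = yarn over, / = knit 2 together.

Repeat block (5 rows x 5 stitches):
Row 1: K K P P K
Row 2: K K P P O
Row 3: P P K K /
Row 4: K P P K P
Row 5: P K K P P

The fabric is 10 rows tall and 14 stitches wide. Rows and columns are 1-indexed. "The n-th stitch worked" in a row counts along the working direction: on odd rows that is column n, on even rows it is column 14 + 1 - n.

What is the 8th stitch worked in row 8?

For row 8: chart row = ((8-1) mod 5) + 1 = 3; this is a WS (even) row.
Chart row 3 tiled across columns 1-14: P P K K / P P K K / P P K K
WS: work from column 14 back to column 1 (reverse the tiled row), swapping K<->P (O and / unchanged).
Row 8 as worked: P P K K / P P K K / P P K K
The 8th stitch worked is K.

== STITCH ==
K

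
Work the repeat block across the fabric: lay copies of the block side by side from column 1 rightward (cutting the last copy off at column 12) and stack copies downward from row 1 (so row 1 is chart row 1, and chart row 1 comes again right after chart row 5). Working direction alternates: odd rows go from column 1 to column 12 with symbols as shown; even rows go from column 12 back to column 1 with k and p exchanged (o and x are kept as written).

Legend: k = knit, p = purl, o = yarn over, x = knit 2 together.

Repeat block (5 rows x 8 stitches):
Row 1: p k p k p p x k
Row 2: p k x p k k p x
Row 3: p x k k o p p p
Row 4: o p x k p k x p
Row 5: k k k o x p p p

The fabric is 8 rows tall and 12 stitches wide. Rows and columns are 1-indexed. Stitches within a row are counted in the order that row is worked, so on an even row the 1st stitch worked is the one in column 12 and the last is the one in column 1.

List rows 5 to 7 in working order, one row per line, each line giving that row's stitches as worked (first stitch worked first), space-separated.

Rows as worked:
k k k o x p p p k k k o
p k p k p x k k p k p k
p k x p k k p x p k x p

Derivation:
Row 5: chart row 5, RS - tile across columns 1-12 and work as-is.
Row 6: chart row 1, WS - tiled (columns 1-12): p k p k p p x k p k p k; work from column 12 back to 1 with k<->p swapped.
Row 7: chart row 2, RS - tile across columns 1-12 and work as-is.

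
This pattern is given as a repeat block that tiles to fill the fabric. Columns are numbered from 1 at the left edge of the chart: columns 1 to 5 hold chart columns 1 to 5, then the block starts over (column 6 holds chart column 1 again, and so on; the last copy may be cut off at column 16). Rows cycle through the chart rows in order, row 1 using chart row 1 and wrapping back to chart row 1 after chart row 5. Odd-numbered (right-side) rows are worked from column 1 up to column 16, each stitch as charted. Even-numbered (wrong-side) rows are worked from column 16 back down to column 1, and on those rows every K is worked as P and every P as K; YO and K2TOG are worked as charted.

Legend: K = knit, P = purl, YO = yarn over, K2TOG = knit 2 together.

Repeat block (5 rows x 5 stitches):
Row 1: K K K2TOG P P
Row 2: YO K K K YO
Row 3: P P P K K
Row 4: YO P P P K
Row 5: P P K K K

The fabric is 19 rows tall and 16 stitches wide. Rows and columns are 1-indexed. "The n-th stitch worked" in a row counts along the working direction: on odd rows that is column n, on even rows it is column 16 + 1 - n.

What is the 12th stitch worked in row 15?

Row 15: (15-1) mod 5 = 4, so use chart row 5. Odd row -> RS.
Chart row 5 tiled across columns 1-16: P P K K K P P K K K P P K K K P
Right side: take the tiled row as-is (worked left to right from column 1).
Stitch 12 in working order -> P

Stitch:
P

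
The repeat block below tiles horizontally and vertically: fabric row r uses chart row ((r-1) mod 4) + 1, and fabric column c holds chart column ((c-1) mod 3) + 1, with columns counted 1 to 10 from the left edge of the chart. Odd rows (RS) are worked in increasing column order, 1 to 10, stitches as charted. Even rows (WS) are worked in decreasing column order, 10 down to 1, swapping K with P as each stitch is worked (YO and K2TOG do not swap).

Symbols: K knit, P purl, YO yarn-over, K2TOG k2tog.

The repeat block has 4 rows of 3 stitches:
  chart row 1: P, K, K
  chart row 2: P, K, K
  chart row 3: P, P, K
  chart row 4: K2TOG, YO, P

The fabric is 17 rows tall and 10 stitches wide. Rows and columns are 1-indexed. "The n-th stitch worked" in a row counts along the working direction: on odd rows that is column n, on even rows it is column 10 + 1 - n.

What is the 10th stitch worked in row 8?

== STITCH ==
K2TOG

Derivation:
For row 8: chart row = ((8-1) mod 4) + 1 = 4; this is a WS (even) row.
Chart row 4 tiled across columns 1-10: K2TOG YO P K2TOG YO P K2TOG YO P K2TOG
WS: work from column 10 back to column 1 (reverse the tiled row), swapping K<->P (YO and K2TOG unchanged).
Row 8 as worked: K2TOG K YO K2TOG K YO K2TOG K YO K2TOG
Counting 10 along the worked row gives K2TOG.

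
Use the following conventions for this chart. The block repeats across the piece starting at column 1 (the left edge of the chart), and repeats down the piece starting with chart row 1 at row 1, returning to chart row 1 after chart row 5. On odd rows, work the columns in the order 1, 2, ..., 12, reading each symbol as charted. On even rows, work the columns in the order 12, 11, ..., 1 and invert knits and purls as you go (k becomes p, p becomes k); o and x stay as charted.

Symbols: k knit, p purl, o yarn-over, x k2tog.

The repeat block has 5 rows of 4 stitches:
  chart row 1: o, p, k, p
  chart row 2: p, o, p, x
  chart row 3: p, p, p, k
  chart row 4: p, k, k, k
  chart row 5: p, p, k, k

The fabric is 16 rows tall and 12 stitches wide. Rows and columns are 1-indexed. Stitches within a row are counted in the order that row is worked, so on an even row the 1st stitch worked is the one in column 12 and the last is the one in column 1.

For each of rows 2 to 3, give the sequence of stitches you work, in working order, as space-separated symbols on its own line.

Rows as worked:
x k o k x k o k x k o k
p p p k p p p k p p p k

Derivation:
Row 2: chart row 2, WS - tiled (columns 1-12): p o p x p o p x p o p x; work from column 12 back to 1 with k<->p swapped.
Row 3: chart row 3, RS - tile across columns 1-12 and work as-is.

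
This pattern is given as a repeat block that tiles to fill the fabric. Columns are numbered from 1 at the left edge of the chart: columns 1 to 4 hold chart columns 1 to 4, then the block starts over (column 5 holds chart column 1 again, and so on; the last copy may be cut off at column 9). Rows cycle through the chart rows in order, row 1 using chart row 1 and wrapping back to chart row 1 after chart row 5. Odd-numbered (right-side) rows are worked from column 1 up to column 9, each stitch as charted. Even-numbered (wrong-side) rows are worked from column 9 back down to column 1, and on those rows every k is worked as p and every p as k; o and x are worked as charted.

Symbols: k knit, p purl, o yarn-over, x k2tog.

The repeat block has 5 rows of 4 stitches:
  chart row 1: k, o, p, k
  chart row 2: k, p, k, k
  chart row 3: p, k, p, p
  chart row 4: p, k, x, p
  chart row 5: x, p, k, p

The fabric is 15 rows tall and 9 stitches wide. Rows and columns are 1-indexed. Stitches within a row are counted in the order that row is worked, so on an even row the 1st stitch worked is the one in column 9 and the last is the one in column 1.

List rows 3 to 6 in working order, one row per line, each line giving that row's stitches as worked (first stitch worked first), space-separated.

Rows as worked:
p k p p p k p p p
k k x p k k x p k
x p k p x p k p x
p p k o p p k o p

Derivation:
Row 3: chart row 3, RS - tile across columns 1-9 and work as-is.
Row 4: chart row 4, WS - tiled (columns 1-9): p k x p p k x p p; work from column 9 back to 1 with k<->p swapped.
Row 5: chart row 5, RS - tile across columns 1-9 and work as-is.
Row 6: chart row 1, WS - tiled (columns 1-9): k o p k k o p k k; work from column 9 back to 1 with k<->p swapped.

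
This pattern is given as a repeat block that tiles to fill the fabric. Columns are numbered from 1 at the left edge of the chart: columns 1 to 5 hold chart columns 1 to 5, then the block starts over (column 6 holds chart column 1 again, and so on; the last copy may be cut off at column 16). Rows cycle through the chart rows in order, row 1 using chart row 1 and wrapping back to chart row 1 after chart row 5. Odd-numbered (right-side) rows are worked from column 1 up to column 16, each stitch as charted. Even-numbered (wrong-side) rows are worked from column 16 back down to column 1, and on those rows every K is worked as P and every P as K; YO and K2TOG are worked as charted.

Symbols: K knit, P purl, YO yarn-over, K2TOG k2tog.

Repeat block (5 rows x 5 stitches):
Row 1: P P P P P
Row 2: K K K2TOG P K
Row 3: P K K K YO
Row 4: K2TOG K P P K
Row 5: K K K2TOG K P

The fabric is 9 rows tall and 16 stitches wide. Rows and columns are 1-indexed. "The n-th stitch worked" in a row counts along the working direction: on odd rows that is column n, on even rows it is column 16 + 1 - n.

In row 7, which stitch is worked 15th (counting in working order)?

== STITCH ==
K

Derivation:
Row 7 uses chart row ((7-1) mod 5)+1 = 2. Row 7 is odd, so RS.
Chart row 2 tiled across columns 1-16: K K K2TOG P K K K K2TOG P K K K K2TOG P K K
RS row: no reversal, no swap; stitch n worked = column n.
The 15th stitch worked is K.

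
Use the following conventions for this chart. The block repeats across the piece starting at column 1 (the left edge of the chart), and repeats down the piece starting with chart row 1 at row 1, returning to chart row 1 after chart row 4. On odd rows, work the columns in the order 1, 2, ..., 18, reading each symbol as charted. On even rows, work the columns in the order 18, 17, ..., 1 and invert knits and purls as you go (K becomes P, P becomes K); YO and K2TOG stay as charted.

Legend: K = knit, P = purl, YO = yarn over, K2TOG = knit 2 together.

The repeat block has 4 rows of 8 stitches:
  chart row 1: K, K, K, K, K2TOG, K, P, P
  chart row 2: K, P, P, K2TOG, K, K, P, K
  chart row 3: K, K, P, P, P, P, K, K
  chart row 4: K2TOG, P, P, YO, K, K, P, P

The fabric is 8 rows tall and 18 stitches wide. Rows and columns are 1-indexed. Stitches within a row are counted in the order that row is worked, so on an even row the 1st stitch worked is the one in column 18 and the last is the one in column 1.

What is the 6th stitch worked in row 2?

Result:
P

Derivation:
Row 2: (2-1) mod 4 = 1, so use chart row 2. Even row -> WS.
Chart row 2 tiled across columns 1-18: K P P K2TOG K K P K K P P K2TOG K K P K K P
WS row: flip the tiled sequence (start at column 18) and apply K<->P; YO and K2TOG stay.
Row 2 as worked: K P P K P P K2TOG K K P P K P P K2TOG K K P
The 6th stitch worked is P.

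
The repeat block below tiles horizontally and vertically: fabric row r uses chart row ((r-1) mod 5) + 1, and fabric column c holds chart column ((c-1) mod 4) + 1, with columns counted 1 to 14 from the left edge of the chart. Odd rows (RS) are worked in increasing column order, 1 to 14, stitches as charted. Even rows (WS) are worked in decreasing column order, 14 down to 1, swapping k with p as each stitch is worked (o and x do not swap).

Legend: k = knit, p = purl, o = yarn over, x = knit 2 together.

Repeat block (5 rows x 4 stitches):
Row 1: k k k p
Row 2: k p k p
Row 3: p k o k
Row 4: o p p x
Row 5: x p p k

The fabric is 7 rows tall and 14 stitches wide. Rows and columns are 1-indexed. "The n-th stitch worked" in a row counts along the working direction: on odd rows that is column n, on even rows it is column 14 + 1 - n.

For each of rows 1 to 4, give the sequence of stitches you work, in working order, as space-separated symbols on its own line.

Row 1: chart row 1, RS - tile across columns 1-14 and work as-is.
Row 2: chart row 2, WS - tiled (columns 1-14): k p k p k p k p k p k p k p; work from column 14 back to 1 with k<->p swapped.
Row 3: chart row 3, RS - tile across columns 1-14 and work as-is.
Row 4: chart row 4, WS - tiled (columns 1-14): o p p x o p p x o p p x o p; work from column 14 back to 1 with k<->p swapped.

Rows as worked:
k k k p k k k p k k k p k k
k p k p k p k p k p k p k p
p k o k p k o k p k o k p k
k o x k k o x k k o x k k o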